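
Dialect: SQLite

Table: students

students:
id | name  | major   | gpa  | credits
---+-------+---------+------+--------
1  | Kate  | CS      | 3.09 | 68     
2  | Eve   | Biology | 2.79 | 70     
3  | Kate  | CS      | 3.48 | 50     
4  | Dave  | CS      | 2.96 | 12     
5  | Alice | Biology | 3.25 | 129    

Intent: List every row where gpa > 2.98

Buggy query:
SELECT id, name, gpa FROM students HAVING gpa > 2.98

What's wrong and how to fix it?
Bug: This is a non-aggregate query (no GROUP BY, no aggregates), so in SQLite the HAVING clause is invalid here; a row-level condition belongs in WHERE

Fix: Use WHERE for row-level filtering

Corrected query:
SELECT id, name, gpa FROM students WHERE gpa > 2.98

Result:
id | name  | gpa 
---+-------+-----
1  | Kate  | 3.09
3  | Kate  | 3.48
5  | Alice | 3.25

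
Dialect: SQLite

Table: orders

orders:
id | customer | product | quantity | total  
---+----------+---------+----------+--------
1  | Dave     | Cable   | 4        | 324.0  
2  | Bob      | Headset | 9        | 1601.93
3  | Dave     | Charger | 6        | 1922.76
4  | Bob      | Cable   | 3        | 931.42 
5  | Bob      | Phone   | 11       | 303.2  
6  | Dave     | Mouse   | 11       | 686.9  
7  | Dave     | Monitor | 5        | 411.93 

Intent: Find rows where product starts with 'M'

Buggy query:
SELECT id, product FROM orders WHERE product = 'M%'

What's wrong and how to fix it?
Bug: Wildcards only work with LIKE; '=' treats '%' as a literal character

Fix: Use LIKE for wildcard pattern matching

Corrected query:
SELECT id, product FROM orders WHERE product LIKE 'M%'

Result:
id | product
---+--------
6  | Mouse  
7  | Monitor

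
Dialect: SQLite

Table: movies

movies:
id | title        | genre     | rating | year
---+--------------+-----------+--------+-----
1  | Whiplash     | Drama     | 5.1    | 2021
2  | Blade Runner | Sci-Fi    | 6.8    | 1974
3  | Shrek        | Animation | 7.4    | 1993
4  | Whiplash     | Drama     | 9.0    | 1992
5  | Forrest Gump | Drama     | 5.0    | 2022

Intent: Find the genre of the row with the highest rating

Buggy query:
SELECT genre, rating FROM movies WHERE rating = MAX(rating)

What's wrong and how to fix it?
Bug: MAX(rating) is an aggregate and cannot be used directly in WHERE

Fix: Wrap MAX in a scalar subquery so WHERE compares against a single value

Corrected query:
SELECT genre, rating FROM movies WHERE rating = (SELECT MAX(rating) FROM movies)

Result:
genre | rating
------+-------
Drama | 9     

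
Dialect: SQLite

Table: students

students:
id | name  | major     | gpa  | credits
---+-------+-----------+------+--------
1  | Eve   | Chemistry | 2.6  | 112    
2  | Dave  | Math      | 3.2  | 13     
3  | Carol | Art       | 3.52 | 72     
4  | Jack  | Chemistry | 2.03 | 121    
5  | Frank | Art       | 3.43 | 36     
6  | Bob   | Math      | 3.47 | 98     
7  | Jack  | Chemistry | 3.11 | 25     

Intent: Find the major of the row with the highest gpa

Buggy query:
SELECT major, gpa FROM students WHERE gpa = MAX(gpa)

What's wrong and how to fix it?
Bug: WHERE is evaluated per row; an aggregate over the whole table isn't defined there

Fix: Use a subquery: WHERE gpa = (SELECT MAX(gpa) FROM students)

Corrected query:
SELECT major, gpa FROM students WHERE gpa = (SELECT MAX(gpa) FROM students)

Result:
major | gpa 
------+-----
Art   | 3.52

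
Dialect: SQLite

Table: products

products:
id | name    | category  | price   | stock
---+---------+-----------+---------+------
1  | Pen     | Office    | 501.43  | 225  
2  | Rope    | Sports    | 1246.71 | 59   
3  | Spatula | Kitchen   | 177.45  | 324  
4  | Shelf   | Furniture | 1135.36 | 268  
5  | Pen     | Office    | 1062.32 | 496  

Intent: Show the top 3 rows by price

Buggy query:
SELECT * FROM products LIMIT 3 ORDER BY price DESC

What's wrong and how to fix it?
Bug: ORDER BY cannot follow LIMIT; LIMIT is the final clause

Fix: Swap the clauses: ORDER BY first, then LIMIT

Corrected query:
SELECT * FROM products ORDER BY price DESC LIMIT 3

Result:
id | name  | category  | price   | stock
---+-------+-----------+---------+------
2  | Rope  | Sports    | 1246.71 | 59   
4  | Shelf | Furniture | 1135.36 | 268  
5  | Pen   | Office    | 1062.32 | 496  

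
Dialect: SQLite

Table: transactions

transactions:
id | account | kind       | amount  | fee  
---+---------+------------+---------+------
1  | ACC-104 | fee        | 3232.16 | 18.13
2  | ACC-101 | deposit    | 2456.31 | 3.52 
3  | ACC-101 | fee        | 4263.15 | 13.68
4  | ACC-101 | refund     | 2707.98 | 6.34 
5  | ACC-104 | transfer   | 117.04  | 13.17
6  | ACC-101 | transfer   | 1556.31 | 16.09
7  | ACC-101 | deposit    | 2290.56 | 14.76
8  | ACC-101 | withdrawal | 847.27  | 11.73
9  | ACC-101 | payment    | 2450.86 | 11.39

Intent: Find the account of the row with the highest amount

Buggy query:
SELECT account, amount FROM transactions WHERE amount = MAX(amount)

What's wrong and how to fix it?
Bug: WHERE is evaluated per row; an aggregate over the whole table isn't defined there

Fix: Use a subquery: WHERE amount = (SELECT MAX(amount) FROM transactions)

Corrected query:
SELECT account, amount FROM transactions WHERE amount = (SELECT MAX(amount) FROM transactions)

Result:
account | amount 
--------+--------
ACC-101 | 4263.15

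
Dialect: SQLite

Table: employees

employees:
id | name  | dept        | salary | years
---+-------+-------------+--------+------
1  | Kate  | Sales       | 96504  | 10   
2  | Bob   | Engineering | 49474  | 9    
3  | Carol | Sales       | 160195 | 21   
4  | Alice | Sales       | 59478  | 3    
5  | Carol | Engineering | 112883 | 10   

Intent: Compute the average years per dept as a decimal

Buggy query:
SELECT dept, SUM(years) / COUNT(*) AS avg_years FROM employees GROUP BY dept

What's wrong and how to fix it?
Bug: Both operands are integers, so '/' performs integer division and truncates

Fix: Multiply by 1.0 (or CAST to REAL) to force floating-point division

Corrected query:
SELECT dept, SUM(years) * 1.0 / COUNT(*) AS avg_years FROM employees GROUP BY dept

Result:
dept        | avg_years
------------+----------
Engineering | 9.5      
Sales       | 11.333333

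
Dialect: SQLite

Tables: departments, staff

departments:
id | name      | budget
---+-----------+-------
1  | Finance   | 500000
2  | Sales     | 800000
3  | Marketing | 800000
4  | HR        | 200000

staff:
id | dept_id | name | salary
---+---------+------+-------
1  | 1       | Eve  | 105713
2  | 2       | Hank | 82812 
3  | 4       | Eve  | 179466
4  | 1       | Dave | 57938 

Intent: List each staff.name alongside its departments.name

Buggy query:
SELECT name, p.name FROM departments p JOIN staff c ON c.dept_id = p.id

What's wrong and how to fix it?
Bug: 'name' exists in both joined tables, so the database can't tell which one is meant

Fix: Prefix ambiguous columns with the table alias

Corrected query:
SELECT c.name, p.name FROM departments p JOIN staff c ON c.dept_id = p.id

Result:
name | name   
-----+--------
Eve  | Finance
Hank | Sales  
Eve  | HR     
Dave | Finance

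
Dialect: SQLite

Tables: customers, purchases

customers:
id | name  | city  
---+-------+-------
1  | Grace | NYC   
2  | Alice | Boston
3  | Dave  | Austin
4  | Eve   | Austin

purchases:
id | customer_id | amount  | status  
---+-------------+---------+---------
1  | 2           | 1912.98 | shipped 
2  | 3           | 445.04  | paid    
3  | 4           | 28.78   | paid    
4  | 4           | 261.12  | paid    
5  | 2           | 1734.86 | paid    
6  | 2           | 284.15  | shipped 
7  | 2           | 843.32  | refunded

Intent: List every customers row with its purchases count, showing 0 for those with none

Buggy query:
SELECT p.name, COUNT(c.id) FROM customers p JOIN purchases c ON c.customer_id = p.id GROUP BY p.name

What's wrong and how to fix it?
Bug: An inner join excludes parents with zero children

Fix: Use LEFT JOIN so parents without children still appear (COUNT(c.id) gives 0)

Corrected query:
SELECT p.name, COUNT(c.id) FROM customers p LEFT JOIN purchases c ON c.customer_id = p.id GROUP BY p.name

Result:
name  | COUNT(c.id)
------+------------
Alice | 4          
Dave  | 1          
Eve   | 2          
Grace | 0          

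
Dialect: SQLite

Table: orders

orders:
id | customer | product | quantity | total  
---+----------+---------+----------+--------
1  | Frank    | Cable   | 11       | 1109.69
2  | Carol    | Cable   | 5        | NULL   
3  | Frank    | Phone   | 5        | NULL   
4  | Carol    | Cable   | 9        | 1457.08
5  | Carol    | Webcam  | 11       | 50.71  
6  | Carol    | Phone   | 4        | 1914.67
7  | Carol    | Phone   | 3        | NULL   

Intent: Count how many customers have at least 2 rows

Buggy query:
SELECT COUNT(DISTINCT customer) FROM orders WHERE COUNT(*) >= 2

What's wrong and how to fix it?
Bug: COUNT(*) cannot appear in WHERE; the per-group count doesn't exist yet

Fix: Group first with HAVING COUNT(*) >= 2, then COUNT the resulting groups

Corrected query:
SELECT COUNT(*) FROM (SELECT customer FROM orders GROUP BY customer HAVING COUNT(*) >= 2)

Result:
COUNT(*)
--------
2       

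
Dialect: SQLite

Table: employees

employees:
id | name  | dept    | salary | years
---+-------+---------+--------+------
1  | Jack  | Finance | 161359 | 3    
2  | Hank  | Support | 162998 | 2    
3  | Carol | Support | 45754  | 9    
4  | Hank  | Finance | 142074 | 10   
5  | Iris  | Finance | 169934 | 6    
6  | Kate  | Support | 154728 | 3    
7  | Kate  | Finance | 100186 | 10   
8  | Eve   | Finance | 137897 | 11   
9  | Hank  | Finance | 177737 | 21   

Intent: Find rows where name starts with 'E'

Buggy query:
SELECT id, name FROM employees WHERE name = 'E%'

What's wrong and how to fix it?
Bug: Wildcards only work with LIKE; '=' treats '%' as a literal character

Fix: Use LIKE for wildcard pattern matching

Corrected query:
SELECT id, name FROM employees WHERE name LIKE 'E%'

Result:
id | name
---+-----
8  | Eve 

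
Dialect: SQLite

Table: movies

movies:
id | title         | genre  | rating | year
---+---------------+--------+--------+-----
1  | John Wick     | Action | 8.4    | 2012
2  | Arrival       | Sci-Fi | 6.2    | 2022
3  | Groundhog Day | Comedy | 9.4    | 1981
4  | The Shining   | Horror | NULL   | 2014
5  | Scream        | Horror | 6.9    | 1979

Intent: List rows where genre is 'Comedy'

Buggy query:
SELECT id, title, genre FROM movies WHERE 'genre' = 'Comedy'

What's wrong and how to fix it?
Bug: 'genre' in single quotes is a string literal, not the column; the comparison is literal-vs-literal and never true

Fix: Remove the quotes around the column name (or use double quotes for an identifier)

Corrected query:
SELECT id, title, genre FROM movies WHERE genre = 'Comedy'

Result:
id | title         | genre 
---+---------------+-------
3  | Groundhog Day | Comedy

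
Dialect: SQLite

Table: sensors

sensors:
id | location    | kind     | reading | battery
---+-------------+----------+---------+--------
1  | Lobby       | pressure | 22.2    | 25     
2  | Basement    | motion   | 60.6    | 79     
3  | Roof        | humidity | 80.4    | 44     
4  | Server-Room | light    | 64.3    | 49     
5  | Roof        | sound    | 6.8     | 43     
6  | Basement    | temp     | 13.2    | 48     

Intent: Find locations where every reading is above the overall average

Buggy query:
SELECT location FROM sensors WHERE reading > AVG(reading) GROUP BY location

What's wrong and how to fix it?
Bug: WHERE evaluates per row before aggregation, so AVG() is unavailable

Fix: Use a subquery for AVG and a HAVING MIN(...) filter so the condition holds for every row in the group

Corrected query:
SELECT location FROM sensors GROUP BY location HAVING MIN(reading) > (SELECT AVG(reading) FROM sensors)

Result:
location   
-----------
Server-Room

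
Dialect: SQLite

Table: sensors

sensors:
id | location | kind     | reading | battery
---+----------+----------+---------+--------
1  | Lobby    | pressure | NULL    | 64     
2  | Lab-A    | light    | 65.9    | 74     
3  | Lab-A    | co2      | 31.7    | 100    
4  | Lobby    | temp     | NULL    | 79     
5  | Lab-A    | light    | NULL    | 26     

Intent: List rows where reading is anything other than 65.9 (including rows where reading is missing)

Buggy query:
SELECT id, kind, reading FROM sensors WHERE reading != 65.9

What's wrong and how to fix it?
Bug: Inequality against NULL is unknown, not true; rows with NULL are dropped

Fix: Add an explicit OR reading IS NULL to include the missing-value rows

Corrected query:
SELECT id, kind, reading FROM sensors WHERE reading != 65.9 OR reading IS NULL

Result:
id | kind     | reading
---+----------+--------
1  | pressure | NULL   
3  | co2      | 31.7   
4  | temp     | NULL   
5  | light    | NULL   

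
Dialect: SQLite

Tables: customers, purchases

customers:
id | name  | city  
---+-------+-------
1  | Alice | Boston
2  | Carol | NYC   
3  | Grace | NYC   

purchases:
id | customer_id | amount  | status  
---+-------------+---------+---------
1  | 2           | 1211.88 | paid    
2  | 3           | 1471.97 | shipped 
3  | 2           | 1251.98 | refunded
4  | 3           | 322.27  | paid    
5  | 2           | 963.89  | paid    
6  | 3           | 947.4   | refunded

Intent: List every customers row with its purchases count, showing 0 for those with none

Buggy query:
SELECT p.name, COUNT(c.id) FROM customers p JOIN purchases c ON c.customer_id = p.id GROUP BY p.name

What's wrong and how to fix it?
Bug: INNER JOIN drops customers rows that have no matching purchases rows

Fix: Switch to LEFT JOIN to retain unmatched parent rows

Corrected query:
SELECT p.name, COUNT(c.id) FROM customers p LEFT JOIN purchases c ON c.customer_id = p.id GROUP BY p.name

Result:
name  | COUNT(c.id)
------+------------
Alice | 0          
Carol | 3          
Grace | 3          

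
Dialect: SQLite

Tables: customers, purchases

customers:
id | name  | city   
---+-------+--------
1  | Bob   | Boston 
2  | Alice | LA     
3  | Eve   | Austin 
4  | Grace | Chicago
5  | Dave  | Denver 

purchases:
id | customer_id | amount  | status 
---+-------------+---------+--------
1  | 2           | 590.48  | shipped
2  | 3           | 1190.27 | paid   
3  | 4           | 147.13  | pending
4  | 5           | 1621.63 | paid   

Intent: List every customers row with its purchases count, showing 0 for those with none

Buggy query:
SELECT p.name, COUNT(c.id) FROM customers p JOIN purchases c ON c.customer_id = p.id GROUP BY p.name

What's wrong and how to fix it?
Bug: An inner join excludes parents with zero children

Fix: Switch to LEFT JOIN to retain unmatched parent rows

Corrected query:
SELECT p.name, COUNT(c.id) FROM customers p LEFT JOIN purchases c ON c.customer_id = p.id GROUP BY p.name

Result:
name  | COUNT(c.id)
------+------------
Alice | 1          
Bob   | 0          
Dave  | 1          
Eve   | 1          
Grace | 1          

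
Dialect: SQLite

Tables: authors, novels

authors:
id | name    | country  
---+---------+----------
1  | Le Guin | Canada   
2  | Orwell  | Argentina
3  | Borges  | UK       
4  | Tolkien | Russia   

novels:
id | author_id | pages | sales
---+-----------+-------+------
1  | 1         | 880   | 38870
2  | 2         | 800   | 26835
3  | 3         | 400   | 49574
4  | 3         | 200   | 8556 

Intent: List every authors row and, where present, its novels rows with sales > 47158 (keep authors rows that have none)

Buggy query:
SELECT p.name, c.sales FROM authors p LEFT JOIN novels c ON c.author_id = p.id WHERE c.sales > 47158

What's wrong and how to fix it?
Bug: Filtering c.sales in WHERE discards the NULL rows produced by LEFT JOIN, turning it into an inner join

Fix: Move the right-table condition into the ON clause so unmatched parents are kept

Corrected query:
SELECT p.name, c.sales FROM authors p LEFT JOIN novels c ON c.author_id = p.id AND c.sales > 47158

Result:
name    | sales
--------+------
Le Guin | NULL 
Orwell  | NULL 
Borges  | 49574
Tolkien | NULL 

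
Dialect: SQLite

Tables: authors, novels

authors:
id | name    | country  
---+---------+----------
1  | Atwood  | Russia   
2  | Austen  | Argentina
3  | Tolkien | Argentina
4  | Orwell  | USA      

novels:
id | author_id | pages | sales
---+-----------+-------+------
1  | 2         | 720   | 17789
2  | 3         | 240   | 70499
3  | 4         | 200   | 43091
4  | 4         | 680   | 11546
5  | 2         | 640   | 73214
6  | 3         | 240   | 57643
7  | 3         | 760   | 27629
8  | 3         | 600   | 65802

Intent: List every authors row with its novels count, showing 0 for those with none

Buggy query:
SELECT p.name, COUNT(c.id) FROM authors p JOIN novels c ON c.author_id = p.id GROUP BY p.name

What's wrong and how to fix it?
Bug: INNER JOIN drops authors rows that have no matching novels rows

Fix: Use LEFT JOIN so parents without children still appear (COUNT(c.id) gives 0)

Corrected query:
SELECT p.name, COUNT(c.id) FROM authors p LEFT JOIN novels c ON c.author_id = p.id GROUP BY p.name

Result:
name    | COUNT(c.id)
--------+------------
Atwood  | 0          
Austen  | 2          
Orwell  | 2          
Tolkien | 4          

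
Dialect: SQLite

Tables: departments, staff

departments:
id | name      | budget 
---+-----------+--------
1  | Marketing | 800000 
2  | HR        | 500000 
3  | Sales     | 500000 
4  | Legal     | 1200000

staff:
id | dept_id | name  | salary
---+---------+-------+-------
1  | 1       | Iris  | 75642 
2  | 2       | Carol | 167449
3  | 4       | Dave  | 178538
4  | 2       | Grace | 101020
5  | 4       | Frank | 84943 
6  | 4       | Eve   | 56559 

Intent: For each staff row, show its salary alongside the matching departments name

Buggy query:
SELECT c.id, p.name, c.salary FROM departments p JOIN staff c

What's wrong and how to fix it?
Bug: Missing join condition: each staff row is matched to all departments rows instead of just its own

Fix: Add ON c.dept_id = p.id to the JOIN

Corrected query:
SELECT c.id, p.name, c.salary FROM departments p JOIN staff c ON c.dept_id = p.id

Result:
id | name      | salary
---+-----------+-------
1  | Marketing | 75642 
2  | HR        | 167449
3  | Legal     | 178538
4  | HR        | 101020
5  | Legal     | 84943 
6  | Legal     | 56559 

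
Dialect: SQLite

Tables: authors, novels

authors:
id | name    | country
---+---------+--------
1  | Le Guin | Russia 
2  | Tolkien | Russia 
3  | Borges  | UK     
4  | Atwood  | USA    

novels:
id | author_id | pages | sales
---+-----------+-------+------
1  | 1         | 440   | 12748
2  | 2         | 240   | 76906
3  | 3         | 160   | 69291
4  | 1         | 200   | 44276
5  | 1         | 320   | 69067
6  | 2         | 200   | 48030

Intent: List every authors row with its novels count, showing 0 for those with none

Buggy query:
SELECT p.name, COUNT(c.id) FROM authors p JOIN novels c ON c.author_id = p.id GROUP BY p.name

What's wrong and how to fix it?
Bug: An inner join excludes parents with zero children

Fix: Switch to LEFT JOIN to retain unmatched parent rows

Corrected query:
SELECT p.name, COUNT(c.id) FROM authors p LEFT JOIN novels c ON c.author_id = p.id GROUP BY p.name

Result:
name    | COUNT(c.id)
--------+------------
Atwood  | 0          
Borges  | 1          
Le Guin | 3          
Tolkien | 2          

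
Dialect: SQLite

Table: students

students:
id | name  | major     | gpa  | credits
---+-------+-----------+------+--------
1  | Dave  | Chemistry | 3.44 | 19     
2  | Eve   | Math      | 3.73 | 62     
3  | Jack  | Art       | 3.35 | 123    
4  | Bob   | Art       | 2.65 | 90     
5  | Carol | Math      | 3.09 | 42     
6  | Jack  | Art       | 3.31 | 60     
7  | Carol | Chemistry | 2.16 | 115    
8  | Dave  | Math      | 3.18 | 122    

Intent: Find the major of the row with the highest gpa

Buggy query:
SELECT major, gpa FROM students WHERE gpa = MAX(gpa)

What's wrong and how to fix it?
Bug: MAX(gpa) is an aggregate and cannot be used directly in WHERE

Fix: Wrap MAX in a scalar subquery so WHERE compares against a single value

Corrected query:
SELECT major, gpa FROM students WHERE gpa = (SELECT MAX(gpa) FROM students)

Result:
major | gpa 
------+-----
Math  | 3.73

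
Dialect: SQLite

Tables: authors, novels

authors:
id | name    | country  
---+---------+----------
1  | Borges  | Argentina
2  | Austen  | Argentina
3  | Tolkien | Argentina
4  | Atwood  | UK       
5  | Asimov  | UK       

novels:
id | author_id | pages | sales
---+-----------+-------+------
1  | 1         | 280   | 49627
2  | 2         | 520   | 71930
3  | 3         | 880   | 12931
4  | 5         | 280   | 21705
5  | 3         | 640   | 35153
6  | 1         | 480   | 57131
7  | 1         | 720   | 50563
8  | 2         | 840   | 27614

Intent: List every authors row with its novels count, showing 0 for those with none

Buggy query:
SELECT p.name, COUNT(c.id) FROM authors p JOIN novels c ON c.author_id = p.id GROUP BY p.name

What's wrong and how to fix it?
Bug: An inner join excludes parents with zero children

Fix: Use LEFT JOIN so parents without children still appear (COUNT(c.id) gives 0)

Corrected query:
SELECT p.name, COUNT(c.id) FROM authors p LEFT JOIN novels c ON c.author_id = p.id GROUP BY p.name

Result:
name    | COUNT(c.id)
--------+------------
Asimov  | 1          
Atwood  | 0          
Austen  | 2          
Borges  | 3          
Tolkien | 2          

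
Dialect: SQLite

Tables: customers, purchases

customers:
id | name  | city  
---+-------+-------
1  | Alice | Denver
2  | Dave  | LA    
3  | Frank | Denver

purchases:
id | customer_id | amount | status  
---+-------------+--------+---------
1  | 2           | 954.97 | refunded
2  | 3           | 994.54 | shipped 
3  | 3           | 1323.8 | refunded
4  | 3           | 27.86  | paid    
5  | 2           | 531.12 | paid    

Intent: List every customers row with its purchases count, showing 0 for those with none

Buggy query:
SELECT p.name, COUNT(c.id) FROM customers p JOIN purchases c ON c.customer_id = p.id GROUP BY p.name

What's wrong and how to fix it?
Bug: An inner join excludes parents with zero children

Fix: Use LEFT JOIN so parents without children still appear (COUNT(c.id) gives 0)

Corrected query:
SELECT p.name, COUNT(c.id) FROM customers p LEFT JOIN purchases c ON c.customer_id = p.id GROUP BY p.name

Result:
name  | COUNT(c.id)
------+------------
Alice | 0          
Dave  | 2          
Frank | 3          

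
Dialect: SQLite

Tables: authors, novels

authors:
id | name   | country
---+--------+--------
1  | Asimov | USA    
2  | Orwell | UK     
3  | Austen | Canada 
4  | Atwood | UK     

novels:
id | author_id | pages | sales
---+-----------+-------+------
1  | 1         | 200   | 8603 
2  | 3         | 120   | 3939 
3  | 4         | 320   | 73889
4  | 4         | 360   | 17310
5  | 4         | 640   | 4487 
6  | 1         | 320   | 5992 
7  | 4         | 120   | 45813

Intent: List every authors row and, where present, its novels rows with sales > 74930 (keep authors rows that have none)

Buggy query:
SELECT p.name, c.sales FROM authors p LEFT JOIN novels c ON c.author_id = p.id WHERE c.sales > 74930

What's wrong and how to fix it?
Bug: A WHERE condition on the right-hand table after LEFT JOIN drops unmatched parents

Fix: Put 'c.sales > 74930' in the JOIN's ON clause instead of WHERE

Corrected query:
SELECT p.name, c.sales FROM authors p LEFT JOIN novels c ON c.author_id = p.id AND c.sales > 74930

Result:
name   | sales
-------+------
Asimov | NULL 
Orwell | NULL 
Austen | NULL 
Atwood | NULL 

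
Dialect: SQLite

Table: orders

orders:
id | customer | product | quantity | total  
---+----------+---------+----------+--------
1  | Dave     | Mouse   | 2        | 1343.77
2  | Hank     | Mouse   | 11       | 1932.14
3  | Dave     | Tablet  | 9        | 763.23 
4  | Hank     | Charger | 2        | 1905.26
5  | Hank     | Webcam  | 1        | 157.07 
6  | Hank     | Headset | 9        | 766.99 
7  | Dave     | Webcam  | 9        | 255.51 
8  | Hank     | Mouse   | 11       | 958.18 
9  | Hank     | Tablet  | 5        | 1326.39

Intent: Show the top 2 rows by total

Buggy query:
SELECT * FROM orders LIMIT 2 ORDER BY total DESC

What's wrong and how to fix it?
Bug: LIMIT must come after ORDER BY

Fix: Swap the clauses: ORDER BY first, then LIMIT

Corrected query:
SELECT * FROM orders ORDER BY total DESC LIMIT 2

Result:
id | customer | product | quantity | total  
---+----------+---------+----------+--------
2  | Hank     | Mouse   | 11       | 1932.14
4  | Hank     | Charger | 2        | 1905.26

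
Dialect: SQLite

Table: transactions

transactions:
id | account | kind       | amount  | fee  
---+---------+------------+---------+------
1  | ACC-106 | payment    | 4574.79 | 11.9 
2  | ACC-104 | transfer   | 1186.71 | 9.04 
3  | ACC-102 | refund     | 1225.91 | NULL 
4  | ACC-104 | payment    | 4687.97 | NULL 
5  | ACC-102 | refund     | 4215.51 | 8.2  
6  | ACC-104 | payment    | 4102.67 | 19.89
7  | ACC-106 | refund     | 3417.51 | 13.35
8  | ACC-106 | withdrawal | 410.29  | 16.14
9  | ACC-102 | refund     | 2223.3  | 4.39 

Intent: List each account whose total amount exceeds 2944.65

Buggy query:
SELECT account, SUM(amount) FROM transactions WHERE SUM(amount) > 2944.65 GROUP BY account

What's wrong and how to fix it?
Bug: Aggregate functions cannot appear in a WHERE clause

Fix: Use HAVING (which filters groups after aggregation) instead of WHERE

Corrected query:
SELECT account, SUM(amount) FROM transactions GROUP BY account HAVING SUM(amount) > 2944.65

Result:
account | SUM(amount)
--------+------------
ACC-102 | 7664.72    
ACC-104 | 9977.35    
ACC-106 | 8402.59    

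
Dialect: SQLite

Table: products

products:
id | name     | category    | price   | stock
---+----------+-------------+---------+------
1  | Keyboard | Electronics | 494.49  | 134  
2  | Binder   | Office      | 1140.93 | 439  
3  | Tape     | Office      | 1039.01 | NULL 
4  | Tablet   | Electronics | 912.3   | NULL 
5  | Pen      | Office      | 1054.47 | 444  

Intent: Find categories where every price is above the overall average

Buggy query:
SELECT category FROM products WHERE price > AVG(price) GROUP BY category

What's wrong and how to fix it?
Bug: AVG() is an aggregate; it can't sit directly in WHERE

Fix: Use a subquery for AVG and a HAVING MIN(...) filter so the condition holds for every row in the group

Corrected query:
SELECT category FROM products GROUP BY category HAVING MIN(price) > (SELECT AVG(price) FROM products)

Result:
category
--------
Office  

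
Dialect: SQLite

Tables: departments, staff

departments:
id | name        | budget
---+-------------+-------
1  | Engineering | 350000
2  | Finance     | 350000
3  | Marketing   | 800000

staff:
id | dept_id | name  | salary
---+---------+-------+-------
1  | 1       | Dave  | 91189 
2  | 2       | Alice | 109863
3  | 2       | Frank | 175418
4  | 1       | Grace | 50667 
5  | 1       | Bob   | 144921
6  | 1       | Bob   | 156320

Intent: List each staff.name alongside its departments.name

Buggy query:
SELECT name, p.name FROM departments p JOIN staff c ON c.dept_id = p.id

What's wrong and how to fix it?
Bug: Both tables have a 'name' column; the unqualified reference is ambiguous

Fix: Prefix ambiguous columns with the table alias

Corrected query:
SELECT c.name, p.name FROM departments p JOIN staff c ON c.dept_id = p.id

Result:
name  | name       
------+------------
Dave  | Engineering
Alice | Finance    
Frank | Finance    
Grace | Engineering
Bob   | Engineering
Bob   | Engineering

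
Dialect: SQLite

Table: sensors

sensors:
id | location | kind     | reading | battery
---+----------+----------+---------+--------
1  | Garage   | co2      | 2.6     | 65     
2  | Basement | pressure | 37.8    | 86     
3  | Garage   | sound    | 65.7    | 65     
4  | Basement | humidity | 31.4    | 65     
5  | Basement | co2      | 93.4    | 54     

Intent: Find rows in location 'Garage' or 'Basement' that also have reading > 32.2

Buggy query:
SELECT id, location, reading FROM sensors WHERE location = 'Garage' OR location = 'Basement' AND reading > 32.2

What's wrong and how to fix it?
Bug: Without parentheses, AND is evaluated before OR, so the reading filter only applies to the 'Basement' branch

Fix: Group the OR with parentheses (or use IN), then AND the threshold

Corrected query:
SELECT id, location, reading FROM sensors WHERE (location = 'Garage' OR location = 'Basement') AND reading > 32.2

Result:
id | location | reading
---+----------+--------
2  | Basement | 37.8   
3  | Garage   | 65.7   
5  | Basement | 93.4   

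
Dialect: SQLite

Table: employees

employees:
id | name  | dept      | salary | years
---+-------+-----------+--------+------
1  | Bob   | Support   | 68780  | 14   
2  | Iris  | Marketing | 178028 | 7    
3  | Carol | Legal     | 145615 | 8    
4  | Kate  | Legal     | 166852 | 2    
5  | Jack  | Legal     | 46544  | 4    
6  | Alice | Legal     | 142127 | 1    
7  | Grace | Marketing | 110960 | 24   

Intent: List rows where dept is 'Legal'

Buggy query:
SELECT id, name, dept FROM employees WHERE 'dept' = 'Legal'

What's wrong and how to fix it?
Bug: Single quotes denote string literals in SQL; the column name is being compared as a constant string

Fix: Remove the quotes around the column name (or use double quotes for an identifier)

Corrected query:
SELECT id, name, dept FROM employees WHERE dept = 'Legal'

Result:
id | name  | dept 
---+-------+------
3  | Carol | Legal
4  | Kate  | Legal
5  | Jack  | Legal
6  | Alice | Legal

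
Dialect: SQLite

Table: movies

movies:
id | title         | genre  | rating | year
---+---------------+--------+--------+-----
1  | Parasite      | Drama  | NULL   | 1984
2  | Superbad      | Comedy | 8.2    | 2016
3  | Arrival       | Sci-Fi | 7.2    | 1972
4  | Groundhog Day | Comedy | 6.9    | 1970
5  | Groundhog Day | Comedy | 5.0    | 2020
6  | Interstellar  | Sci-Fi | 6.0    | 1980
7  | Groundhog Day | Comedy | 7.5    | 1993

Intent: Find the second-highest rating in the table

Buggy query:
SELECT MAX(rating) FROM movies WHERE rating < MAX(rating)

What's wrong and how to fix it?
Bug: The inner MAX is an aggregate inside WHERE, which is not allowed

Fix: Put the inner MAX in a scalar subquery

Corrected query:
SELECT MAX(rating) FROM movies WHERE rating < (SELECT MAX(rating) FROM movies)

Result:
MAX(rating)
-----------
7.5        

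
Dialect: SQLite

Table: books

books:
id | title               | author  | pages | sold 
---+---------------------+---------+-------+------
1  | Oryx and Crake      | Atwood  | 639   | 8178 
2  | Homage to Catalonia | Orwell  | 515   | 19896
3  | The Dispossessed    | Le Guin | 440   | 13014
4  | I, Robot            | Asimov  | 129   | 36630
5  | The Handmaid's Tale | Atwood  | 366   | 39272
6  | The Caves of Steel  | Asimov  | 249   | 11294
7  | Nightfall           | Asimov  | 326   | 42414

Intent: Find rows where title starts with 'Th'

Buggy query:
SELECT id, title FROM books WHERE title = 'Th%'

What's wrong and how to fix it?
Bug: Wildcards only work with LIKE; '=' treats '%' as a literal character

Fix: Use LIKE for wildcard pattern matching

Corrected query:
SELECT id, title FROM books WHERE title LIKE 'Th%'

Result:
id | title              
---+--------------------
3  | The Dispossessed   
5  | The Handmaid's Tale
6  | The Caves of Steel 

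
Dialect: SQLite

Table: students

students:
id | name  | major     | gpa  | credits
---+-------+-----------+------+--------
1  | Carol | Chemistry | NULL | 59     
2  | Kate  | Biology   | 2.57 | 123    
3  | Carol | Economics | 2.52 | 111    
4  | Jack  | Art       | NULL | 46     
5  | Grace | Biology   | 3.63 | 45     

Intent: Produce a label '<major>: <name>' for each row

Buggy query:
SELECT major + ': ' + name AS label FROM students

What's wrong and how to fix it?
Bug: '+' is numeric addition; on text columns SQLite converts them to 0 instead of concatenating

Fix: Use the || operator for string concatenation

Corrected query:
SELECT major || ': ' || name AS label FROM students

Result:
label           
----------------
Chemistry: Carol
Biology: Kate   
Economics: Carol
Art: Jack       
Biology: Grace  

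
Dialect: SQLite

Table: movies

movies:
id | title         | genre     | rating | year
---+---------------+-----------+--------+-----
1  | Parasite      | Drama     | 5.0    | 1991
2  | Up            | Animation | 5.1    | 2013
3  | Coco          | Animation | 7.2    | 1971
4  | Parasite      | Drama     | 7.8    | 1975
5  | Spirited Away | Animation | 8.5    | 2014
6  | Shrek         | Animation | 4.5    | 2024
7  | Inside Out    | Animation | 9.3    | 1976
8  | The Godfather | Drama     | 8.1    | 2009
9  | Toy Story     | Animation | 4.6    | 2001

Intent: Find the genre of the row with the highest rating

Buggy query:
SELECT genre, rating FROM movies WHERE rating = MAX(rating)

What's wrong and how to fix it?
Bug: WHERE is evaluated per row; an aggregate over the whole table isn't defined there

Fix: Wrap MAX in a scalar subquery so WHERE compares against a single value

Corrected query:
SELECT genre, rating FROM movies WHERE rating = (SELECT MAX(rating) FROM movies)

Result:
genre     | rating
----------+-------
Animation | 9.3   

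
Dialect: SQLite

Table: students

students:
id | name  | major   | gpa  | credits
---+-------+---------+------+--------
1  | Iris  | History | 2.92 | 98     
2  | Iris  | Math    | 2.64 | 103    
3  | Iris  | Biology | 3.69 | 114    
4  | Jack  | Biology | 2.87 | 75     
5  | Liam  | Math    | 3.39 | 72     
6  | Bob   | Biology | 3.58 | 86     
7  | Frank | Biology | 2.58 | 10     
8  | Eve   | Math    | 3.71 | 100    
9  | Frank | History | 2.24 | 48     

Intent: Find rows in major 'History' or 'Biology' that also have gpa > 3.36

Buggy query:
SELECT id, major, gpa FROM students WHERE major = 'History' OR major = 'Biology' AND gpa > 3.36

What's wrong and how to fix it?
Bug: AND binds tighter than OR, so this parses as major = 'History' OR (major = 'Biology' AND gpa > 3.36)

Fix: Group the OR with parentheses (or use IN), then AND the threshold

Corrected query:
SELECT id, major, gpa FROM students WHERE (major = 'History' OR major = 'Biology') AND gpa > 3.36

Result:
id | major   | gpa 
---+---------+-----
3  | Biology | 3.69
6  | Biology | 3.58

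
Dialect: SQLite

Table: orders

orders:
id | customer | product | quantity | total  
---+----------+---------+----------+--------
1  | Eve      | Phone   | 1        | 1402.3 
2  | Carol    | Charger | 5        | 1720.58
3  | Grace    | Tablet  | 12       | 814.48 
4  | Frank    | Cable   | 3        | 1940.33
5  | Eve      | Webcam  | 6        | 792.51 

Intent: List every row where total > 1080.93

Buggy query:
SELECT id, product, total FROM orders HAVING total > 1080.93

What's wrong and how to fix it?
Bug: HAVING filters the output of aggregation, but this query has no GROUP BY and no aggregate functions, so SQLite rejects it (HAVING clause on a non-aggregate query); the condition here is per row

Fix: Use WHERE for row-level filtering

Corrected query:
SELECT id, product, total FROM orders WHERE total > 1080.93

Result:
id | product | total  
---+---------+--------
1  | Phone   | 1402.3 
2  | Charger | 1720.58
4  | Cable   | 1940.33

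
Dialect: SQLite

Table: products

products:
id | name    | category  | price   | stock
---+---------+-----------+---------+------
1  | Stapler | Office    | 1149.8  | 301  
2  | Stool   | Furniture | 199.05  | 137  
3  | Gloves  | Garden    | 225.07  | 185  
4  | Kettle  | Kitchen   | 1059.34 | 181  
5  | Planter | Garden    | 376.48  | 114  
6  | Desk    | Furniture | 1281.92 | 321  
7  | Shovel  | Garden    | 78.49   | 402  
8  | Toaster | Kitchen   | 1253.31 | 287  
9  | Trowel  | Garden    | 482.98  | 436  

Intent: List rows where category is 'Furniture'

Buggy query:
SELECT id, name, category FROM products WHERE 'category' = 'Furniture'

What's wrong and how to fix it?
Bug: Single quotes denote string literals in SQL; the column name is being compared as a constant string

Fix: Reference the column as category without single quotes

Corrected query:
SELECT id, name, category FROM products WHERE category = 'Furniture'

Result:
id | name  | category 
---+-------+----------
2  | Stool | Furniture
6  | Desk  | Furniture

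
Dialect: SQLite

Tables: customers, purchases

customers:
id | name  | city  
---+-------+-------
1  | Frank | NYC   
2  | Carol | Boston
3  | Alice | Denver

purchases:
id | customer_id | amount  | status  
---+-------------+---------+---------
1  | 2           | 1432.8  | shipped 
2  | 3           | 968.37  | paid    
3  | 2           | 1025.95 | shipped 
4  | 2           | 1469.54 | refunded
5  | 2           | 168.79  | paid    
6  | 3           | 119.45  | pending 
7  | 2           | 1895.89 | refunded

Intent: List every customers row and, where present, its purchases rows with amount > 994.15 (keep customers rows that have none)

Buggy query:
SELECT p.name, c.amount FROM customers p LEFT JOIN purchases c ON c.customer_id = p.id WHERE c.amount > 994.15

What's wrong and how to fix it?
Bug: A WHERE condition on the right-hand table after LEFT JOIN drops unmatched parents

Fix: Move the right-table condition into the ON clause so unmatched parents are kept

Corrected query:
SELECT p.name, c.amount FROM customers p LEFT JOIN purchases c ON c.customer_id = p.id AND c.amount > 994.15

Result:
name  | amount 
------+--------
Frank | NULL   
Carol | 1025.95
Carol | 1432.8 
Carol | 1469.54
Carol | 1895.89
Alice | NULL   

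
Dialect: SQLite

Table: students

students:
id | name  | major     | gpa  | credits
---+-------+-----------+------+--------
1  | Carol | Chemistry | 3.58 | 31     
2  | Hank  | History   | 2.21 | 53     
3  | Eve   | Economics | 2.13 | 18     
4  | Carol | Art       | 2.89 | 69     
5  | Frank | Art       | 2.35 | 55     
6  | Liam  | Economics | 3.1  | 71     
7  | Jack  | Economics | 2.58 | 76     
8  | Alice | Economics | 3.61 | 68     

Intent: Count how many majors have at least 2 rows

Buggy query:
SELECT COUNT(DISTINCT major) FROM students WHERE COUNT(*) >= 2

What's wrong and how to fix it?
Bug: COUNT(*) cannot appear in WHERE; the per-group count doesn't exist yet

Fix: Group first with HAVING COUNT(*) >= 2, then COUNT the resulting groups

Corrected query:
SELECT COUNT(*) FROM (SELECT major FROM students GROUP BY major HAVING COUNT(*) >= 2)

Result:
COUNT(*)
--------
2       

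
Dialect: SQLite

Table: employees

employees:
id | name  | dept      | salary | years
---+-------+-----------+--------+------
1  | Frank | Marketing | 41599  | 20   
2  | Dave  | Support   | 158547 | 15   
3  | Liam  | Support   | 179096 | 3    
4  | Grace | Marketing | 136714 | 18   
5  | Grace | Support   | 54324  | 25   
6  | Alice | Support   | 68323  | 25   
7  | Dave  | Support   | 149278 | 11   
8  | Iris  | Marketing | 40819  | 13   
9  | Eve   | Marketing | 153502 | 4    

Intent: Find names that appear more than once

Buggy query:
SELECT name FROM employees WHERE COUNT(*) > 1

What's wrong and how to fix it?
Bug: WHERE can't reference COUNT(*); aggregates are computed after WHERE

Fix: Group first, then use HAVING for the count condition

Corrected query:
SELECT name FROM employees GROUP BY name HAVING COUNT(*) > 1

Result:
name 
-----
Dave 
Grace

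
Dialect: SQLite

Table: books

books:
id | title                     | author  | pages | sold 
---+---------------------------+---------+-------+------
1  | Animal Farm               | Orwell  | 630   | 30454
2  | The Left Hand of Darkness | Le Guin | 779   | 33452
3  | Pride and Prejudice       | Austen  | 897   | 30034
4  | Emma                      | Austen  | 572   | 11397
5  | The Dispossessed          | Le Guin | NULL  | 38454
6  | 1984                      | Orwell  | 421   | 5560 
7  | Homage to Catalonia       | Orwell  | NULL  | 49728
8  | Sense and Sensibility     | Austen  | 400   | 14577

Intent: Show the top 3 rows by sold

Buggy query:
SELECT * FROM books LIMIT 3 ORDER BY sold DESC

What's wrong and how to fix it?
Bug: ORDER BY cannot follow LIMIT; LIMIT is the final clause

Fix: Sort with ORDER BY, then apply LIMIT

Corrected query:
SELECT * FROM books ORDER BY sold DESC LIMIT 3

Result:
id | title                     | author  | pages | sold 
---+---------------------------+---------+-------+------
7  | Homage to Catalonia       | Orwell  | NULL  | 49728
5  | The Dispossessed          | Le Guin | NULL  | 38454
2  | The Left Hand of Darkness | Le Guin | 779   | 33452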